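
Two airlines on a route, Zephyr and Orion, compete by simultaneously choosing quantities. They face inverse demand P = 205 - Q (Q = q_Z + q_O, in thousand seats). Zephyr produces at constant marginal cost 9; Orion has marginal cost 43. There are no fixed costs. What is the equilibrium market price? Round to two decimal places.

Zephyr's profit: π_Z = (205 - Q)q_Z - (9q_Z). Setting ∂π_Z/∂q_Z = 0: 196 - 2q_Z - (q_O) = 0.
Orion's first-order condition: 162 - 2q_O - (q_Z) = 0.
So q_Z = (196 - q_O)/2 and q_O = (162 - q_Z)/2.
Substituting one into the other gives q_Z = 230/3 and q_O = 128/3.
Total output Q = 358/3, so price P = 205 - 358/3 = 257/3.

85.67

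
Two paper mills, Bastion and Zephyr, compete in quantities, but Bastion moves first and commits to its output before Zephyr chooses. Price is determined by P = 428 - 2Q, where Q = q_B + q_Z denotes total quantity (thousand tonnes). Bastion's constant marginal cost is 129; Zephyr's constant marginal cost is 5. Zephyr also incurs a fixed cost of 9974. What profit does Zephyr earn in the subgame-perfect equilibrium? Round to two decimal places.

4096.03

Solve by backward induction. Given q_B, the follower Zephyr maximises π_Z = (428 - 2q_B - 2q_Z)q_Z - 5q_Z.
Setting the follower's marginal profit to zero, 423 - 2q_B - 4q_Z = 0, i.e. q_Z = (423 - 2q_B)/4.
The leader anticipates this reaction. Substituting into P = 428 - 2Q gives P = 433/2 - q_B, so π_B = (433/2 - q_B)q_B - 129q_B.
Leader FOC: 175/2 - 2q_B = 0, so q_B = 175/4.
Then q_Z = (423 - 2·(175/4))/4 = 671/8.
Price P = 428 - 2·(1021/8) = 691/4.
Zephyr's profit: (691/4 - 5)·(671/8) - 9974 = 4096.0313.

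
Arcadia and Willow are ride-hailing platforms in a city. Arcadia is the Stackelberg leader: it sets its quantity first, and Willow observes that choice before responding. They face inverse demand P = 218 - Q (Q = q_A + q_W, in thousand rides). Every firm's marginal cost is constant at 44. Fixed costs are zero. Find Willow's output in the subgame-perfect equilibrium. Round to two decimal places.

Solve by backward induction. Given q_A, the follower Willow maximises π_W = (218 - q_A - q_W)q_W - 44q_W.
Setting the follower's marginal profit to zero, 174 - q_A - 2q_W = 0, i.e. q_W = (174 - q_A)/2.
The leader anticipates this reaction. Substituting into P = 218 - Q gives P = 131 - (1/2)q_A, so π_A = (131 - (1/2)q_A)q_A - 44q_A.
Maximising: ∂π_A/∂q_A = 87 - q_A = 0, giving q_A = 87.
Then q_W = (174 - 87)/2 = 87/2.

43.50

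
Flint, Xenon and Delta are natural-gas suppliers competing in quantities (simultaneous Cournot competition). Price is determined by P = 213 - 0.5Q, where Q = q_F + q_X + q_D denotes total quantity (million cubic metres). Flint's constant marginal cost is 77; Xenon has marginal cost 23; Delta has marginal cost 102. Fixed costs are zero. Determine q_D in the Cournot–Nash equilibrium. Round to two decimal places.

3.50

Flint's profit: π_F = (213 - 0.5Q)q_F - (77q_F). Setting ∂π_F/∂q_F = 0: 136 - q_F - (1/2)(q_X + q_D) = 0.
Xenon's first-order condition: 190 - q_X - (1/2)(q_F + q_D) = 0.
Delta's first-order condition: 111 - q_D - (1/2)(q_F + q_X) = 0.
Adding the 3 conditions: 437 − Q − Q = 0, i.e. Q = 437/2.
Back-substituting: q_F = (136 − 437/4)/(1/2) = 107/2, q_X = (190 − 437/4)/(1/2) = 323/2, q_D = (111 − 437/4)/(1/2) = 7/2.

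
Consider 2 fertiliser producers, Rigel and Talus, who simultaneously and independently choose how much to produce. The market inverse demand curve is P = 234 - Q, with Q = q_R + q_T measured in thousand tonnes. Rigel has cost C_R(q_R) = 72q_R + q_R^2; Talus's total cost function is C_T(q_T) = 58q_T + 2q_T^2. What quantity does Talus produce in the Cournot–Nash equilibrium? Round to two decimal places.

23.57

Rigel's profit: π_R = (234 - Q)q_R - (72q_R + q_R²). Setting ∂π_R/∂q_R = 0: 162 - 4q_R - (q_T) = 0.
Talus's first-order condition: 176 - 6q_T - (q_R) = 0.
Rearranging gives the reaction functions q_R = (162 - q_T)/4 and q_T = (176 - q_R)/6.
Solving the pair: q_R = 796/23, q_T = 542/23.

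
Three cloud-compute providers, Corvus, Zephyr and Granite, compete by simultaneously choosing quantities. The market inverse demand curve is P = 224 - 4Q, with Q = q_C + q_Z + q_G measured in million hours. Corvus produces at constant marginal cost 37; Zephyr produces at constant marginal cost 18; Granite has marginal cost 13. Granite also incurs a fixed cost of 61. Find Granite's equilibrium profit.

Corvus's profit: π_C = (224 - 4Q)q_C - (37q_C). Setting ∂π_C/∂q_C = 0: 187 - 8q_C - 4(q_Z + q_G) = 0.
Zephyr's first-order condition: 206 - 8q_Z - 4(q_C + q_G) = 0.
Granite's first-order condition: 211 - 8q_G - 4(q_C + q_Z) = 0.
Adding the 3 first-order conditions: 604 − 16Q = 0, so Q = 151/4.
Back-substituting: q_C = (187 − 151)/4 = 9, q_Z = (206 − 151)/4 = 55/4, q_G = (211 − 151)/4 = 15.
Price P = 224 - 4·(151/4) = 73.
Granite's profit: (73 - 13)·15 - 61 = 839.

839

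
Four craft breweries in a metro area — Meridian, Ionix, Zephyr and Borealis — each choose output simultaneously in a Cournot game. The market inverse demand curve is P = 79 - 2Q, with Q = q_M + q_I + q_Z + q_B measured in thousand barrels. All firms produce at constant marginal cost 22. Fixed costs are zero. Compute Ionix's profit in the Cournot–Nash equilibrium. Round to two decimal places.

A representative firm's profit is π_i = q_i(79 - 2Q) - 22q_i.
First-order condition (treating rivals' output as given): 57 - 4q_i - 2·Σ_{j≠i} q_j = 0.
By symmetry each firm produces the same amount; substituting Σ_{j≠i} q_j = 3q_i yields q_i = 57/10.
Price P = 79 - 2·(114/5) = 167/5.
Ionix's profit: (167/5 - 22)·(57/10) = 64.9800.

64.98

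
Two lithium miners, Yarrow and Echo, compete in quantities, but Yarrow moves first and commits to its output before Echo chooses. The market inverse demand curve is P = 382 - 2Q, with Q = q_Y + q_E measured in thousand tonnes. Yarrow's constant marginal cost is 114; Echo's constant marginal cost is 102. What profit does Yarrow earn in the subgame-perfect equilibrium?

Solve by backward induction. Given q_Y, the follower Echo maximises π_E = (382 - 2q_Y - 2q_E)q_E - 102q_E.
Setting the follower's marginal profit to zero, 280 - 2q_Y - 4q_E = 0, i.e. q_E = (280 - 2q_Y)/4.
Yarrow substitutes q_E(q_Y) into its own profit: π_Y = q_Y(382 - 2q_Y - (280 - 2q_Y)/2) - 114q_Y = (242 - q_Y)q_Y - 114q_Y.
Maximising: ∂π_Y/∂q_Y = 128 - 2q_Y = 0, giving q_Y = 64.
Then q_E = (280 - 2·64)/4 = 38.
Price P = 382 - 2·102 = 178.
Yarrow's profit: (178 - 114)·64 = 4096.

4096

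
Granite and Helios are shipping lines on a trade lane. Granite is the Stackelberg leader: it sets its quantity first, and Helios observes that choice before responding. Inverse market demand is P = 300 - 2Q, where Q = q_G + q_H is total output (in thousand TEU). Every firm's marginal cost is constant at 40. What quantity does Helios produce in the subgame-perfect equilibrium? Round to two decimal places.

The follower Helios best-responds to any q_G: π_H = (300 - 2Q)q_H - 40q_H.
Follower FOC: 260 - 2q_G - 4q_H = 0, so q_H(q_G) = (260 - 2q_G)/4.
The leader anticipates this reaction. Substituting into P = 300 - 2Q gives P = 170 - q_G, so π_G = (170 - q_G)q_G - 40q_G.
Leader FOC: 130 - 2q_G = 0, so q_G = 65.
Then q_H = (260 - 2·65)/4 = 65/2.

32.50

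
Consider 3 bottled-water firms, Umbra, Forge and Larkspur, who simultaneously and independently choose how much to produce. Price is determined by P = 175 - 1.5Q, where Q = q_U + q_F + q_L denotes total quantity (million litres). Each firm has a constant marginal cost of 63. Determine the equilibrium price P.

91

Each firm earns π_i = (175 - 1.5Q)q_i - 63q_i.
Setting ∂π_i/∂q_i = 0 with rivals' quantities fixed: 112 - 3q_i - (3/2)·Σ_{j≠i} q_j = 0.
By symmetry each firm produces the same amount; substituting Σ_{j≠i} q_j = 2q_i yields q_i = 112/6 = 56/3.
Total output Q = 56, so price P = 175 - (3/2)·56 = 91.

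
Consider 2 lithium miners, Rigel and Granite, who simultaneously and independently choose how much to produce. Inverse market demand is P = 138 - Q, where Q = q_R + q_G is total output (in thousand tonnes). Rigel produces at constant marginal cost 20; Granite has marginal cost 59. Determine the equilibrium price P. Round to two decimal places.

Rigel's profit: π_R = (138 - Q)q_R - (20q_R). Setting ∂π_R/∂q_R = 0: 118 - 2q_R - (q_G) = 0.
Granite's first-order condition: 79 - 2q_G - (q_R) = 0.
Rearranging gives the reaction functions q_R = (118 - q_G)/2 and q_G = (79 - q_R)/2.
Substituting one into the other gives q_R = 157/3 and q_G = 40/3.
Total output Q = 197/3, so price P = 138 - 197/3 = 217/3.

72.33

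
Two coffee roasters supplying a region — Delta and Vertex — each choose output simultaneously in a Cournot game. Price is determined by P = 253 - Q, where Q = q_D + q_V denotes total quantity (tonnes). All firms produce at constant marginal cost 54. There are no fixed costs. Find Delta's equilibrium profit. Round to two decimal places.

A representative firm's profit is π_i = q_i(253 - Q) - 54q_i.
Setting ∂π_i/∂q_i = 0 with rivals' quantities fixed: 199 - 2q_i - q_j = 0.
By symmetry each firm produces the same amount; substituting q_j = q_i yields q_i = 199/3.
Price P = 253 - 398/3 = 361/3.
Delta's profit: (361/3 - 54)·(199/3) = 4400.1111.

4400.11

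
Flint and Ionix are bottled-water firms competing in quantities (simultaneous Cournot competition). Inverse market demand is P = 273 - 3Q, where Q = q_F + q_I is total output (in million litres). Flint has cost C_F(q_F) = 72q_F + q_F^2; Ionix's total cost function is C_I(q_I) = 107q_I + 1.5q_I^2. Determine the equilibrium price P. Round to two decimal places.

176.05

Flint's profit: π_F = (273 - 3Q)q_F - (72q_F + q_F²). Setting ∂π_F/∂q_F = 0: 201 - 8q_F - 3(q_I) = 0.
Ionix's profit: π_I = (273 - 3Q)q_I - (107q_I + (3/2)q_I²). Setting ∂π_I/∂q_I = 0: 166 - 9q_I - 3(q_F) = 0.
Best responses: q_F = (201 - 3q_I)/8, q_I = (166 - 3q_F)/9.
Solving the pair: q_F = 437/21, q_I = 725/63.
Total output Q = 32.3175, so price P = 273 - 3·32.3175 = 176.0476.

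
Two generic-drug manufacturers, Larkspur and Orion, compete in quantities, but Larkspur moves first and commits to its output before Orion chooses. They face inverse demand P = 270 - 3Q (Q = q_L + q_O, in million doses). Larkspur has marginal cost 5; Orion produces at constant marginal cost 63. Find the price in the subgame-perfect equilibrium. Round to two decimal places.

85.75

The follower Orion best-responds to any q_L: π_O = (270 - 3Q)q_O - 63q_O.
Setting the follower's marginal profit to zero, 207 - 3q_L - 6q_O = 0, i.e. q_O = (207 - 3q_L)/6.
The leader anticipates this reaction. Substituting into P = 270 - 3Q gives P = 333/2 - (3/2)q_L, so π_L = (333/2 - (3/2)q_L)q_L - 5q_L.
Maximising: ∂π_L/∂q_L = 323/2 - 3q_L = 0, giving q_L = 323/6.
Then q_O = (207 - 3·(323/6))/6 = 91/12.
Total output Q = 737/12, so price P = 270 - 3·(737/12) = 343/4.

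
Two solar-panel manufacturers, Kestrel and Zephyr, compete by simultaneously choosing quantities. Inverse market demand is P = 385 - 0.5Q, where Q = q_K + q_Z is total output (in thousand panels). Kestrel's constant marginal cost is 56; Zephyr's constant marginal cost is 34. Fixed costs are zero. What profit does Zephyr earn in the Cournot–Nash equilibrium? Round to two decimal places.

Kestrel's profit: π_K = (385 - 0.5Q)q_K - (56q_K). Setting ∂π_K/∂q_K = 0: 329 - q_K - (1/2)(q_Z) = 0.
Zephyr's first-order condition: 351 - q_Z - (1/2)(q_K) = 0.
Best responses: q_K = (329 - (1/2)q_Z), q_Z = (351 - (1/2)q_K).
Substituting one into the other gives q_K = 614/3 and q_Z = 746/3.
Price P = 385 - (1/2)·(1360/3) = 475/3.
Zephyr's profit: (475/3 - 34)·(746/3) = 30917.5556.

30917.56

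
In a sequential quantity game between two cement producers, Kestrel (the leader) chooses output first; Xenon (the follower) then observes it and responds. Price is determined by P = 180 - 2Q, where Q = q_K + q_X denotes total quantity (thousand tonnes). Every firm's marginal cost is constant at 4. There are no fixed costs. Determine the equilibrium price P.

48

The follower Xenon best-responds to any q_K: π_X = (180 - 2Q)q_X - 4q_X.
∂π_X/∂q_X = 176 - 2q_K - 4q_X = 0 gives the reaction function q_X = (176 - 2q_K)/4.
The leader anticipates this reaction. Substituting into P = 180 - 2Q gives P = 92 - q_K, so π_K = (92 - q_K)q_K - 4q_K.
Leader FOC: 88 - 2q_K = 0, so q_K = 44.
Then q_X = (176 - 2·44)/4 = 22.
Total output Q = 66, so price P = 180 - 2·66 = 48.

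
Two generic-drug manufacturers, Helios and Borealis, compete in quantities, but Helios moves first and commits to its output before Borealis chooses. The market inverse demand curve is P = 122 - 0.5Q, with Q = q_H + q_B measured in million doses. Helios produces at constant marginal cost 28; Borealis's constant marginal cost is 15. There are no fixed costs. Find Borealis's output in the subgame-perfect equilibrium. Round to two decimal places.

66.50

The follower Borealis best-responds to any q_H: π_B = (122 - 0.5Q)q_B - 15q_B.
Follower FOC: 107 - (1/2)q_H - q_B = 0, so q_B(q_H) = (107 - (1/2)q_H).
Helios substitutes q_B(q_H) into its own profit: π_H = q_H(122 - (1/2)q_H - (107 - (1/2)q_H)/2) - 28q_H = (137/2 - (1/4)q_H)q_H - 28q_H.
The leader's first-order condition 81/2 - (1/2)q_H = 0 yields q_H = 81.
Then q_B = (107 - (1/2)·81) = 133/2.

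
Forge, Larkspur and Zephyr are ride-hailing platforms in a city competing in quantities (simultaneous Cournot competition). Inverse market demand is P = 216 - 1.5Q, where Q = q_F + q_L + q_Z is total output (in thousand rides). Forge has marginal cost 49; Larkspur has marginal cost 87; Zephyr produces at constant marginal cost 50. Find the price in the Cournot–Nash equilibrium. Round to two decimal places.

100.50

Forge's profit: π_F = (216 - 1.5Q)q_F - (49q_F). Setting ∂π_F/∂q_F = 0: 167 - 3q_F - (3/2)(q_L + q_Z) = 0.
Larkspur's profit: π_L = (216 - 1.5Q)q_L - (87q_L). Setting ∂π_L/∂q_L = 0: 129 - 3q_L - (3/2)(q_F + q_Z) = 0.
Zephyr's first-order condition: 166 - 3q_Z - (3/2)(q_F + q_L) = 0.
Adding the 3 conditions: 462 − 3Q − 3Q = 0, i.e. Q = 77.
Back-substituting: q_F = (167 − 231/2)/(3/2) = 103/3, q_L = (129 − 231/2)/(3/2) = 9, q_Z = (166 − 231/2)/(3/2) = 101/3.
Total output Q = 77, so price P = 216 - (3/2)·77 = 201/2.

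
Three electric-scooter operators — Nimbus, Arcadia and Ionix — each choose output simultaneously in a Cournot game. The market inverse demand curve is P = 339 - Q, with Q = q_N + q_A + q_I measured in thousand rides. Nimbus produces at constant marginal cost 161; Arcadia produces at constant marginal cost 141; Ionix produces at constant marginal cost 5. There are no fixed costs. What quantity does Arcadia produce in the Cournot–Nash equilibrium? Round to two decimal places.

20.50

Nimbus's profit: π_N = (339 - Q)q_N - (161q_N). Setting ∂π_N/∂q_N = 0: 178 - 2q_N - (q_A + q_I) = 0.
Arcadia's first-order condition: 198 - 2q_A - (q_N + q_I) = 0.
Ionix's first-order condition: 334 - 2q_I - (q_N + q_A) = 0.
Adding the 3 first-order conditions: 710 − 4Q = 0, so Q = 355/2.
Back-substituting: q_N = (178 − 355/2) = 1/2, q_A = (198 − 355/2) = 41/2, q_I = (334 − 355/2) = 313/2.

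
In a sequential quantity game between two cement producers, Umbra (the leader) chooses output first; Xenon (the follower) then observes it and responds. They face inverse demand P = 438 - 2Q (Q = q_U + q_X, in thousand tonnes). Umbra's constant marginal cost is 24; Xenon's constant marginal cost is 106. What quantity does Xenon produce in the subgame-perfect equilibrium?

Solve by backward induction. Given q_U, the follower Xenon maximises π_X = (438 - 2q_U - 2q_X)q_X - 106q_X.
∂π_X/∂q_X = 332 - 2q_U - 4q_X = 0 gives the reaction function q_X = (332 - 2q_U)/4.
The leader anticipates this reaction. Substituting into P = 438 - 2Q gives P = 272 - q_U, so π_U = (272 - q_U)q_U - 24q_U.
Maximising: ∂π_U/∂q_U = 248 - 2q_U = 0, giving q_U = 124.
Then q_X = (332 - 2·124)/4 = 21.

21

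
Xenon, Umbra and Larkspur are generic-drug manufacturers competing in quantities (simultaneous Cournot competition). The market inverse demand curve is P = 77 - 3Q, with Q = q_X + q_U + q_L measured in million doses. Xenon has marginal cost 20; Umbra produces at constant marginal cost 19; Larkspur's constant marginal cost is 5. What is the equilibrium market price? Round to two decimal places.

Xenon's profit: π_X = (77 - 3Q)q_X - (20q_X). Setting ∂π_X/∂q_X = 0: 57 - 6q_X - 3(q_U + q_L) = 0.
Umbra's first-order condition: 58 - 6q_U - 3(q_X + q_L) = 0.
Larkspur's profit: π_L = (77 - 3Q)q_L - (5q_L). Setting ∂π_L/∂q_L = 0: 72 - 6q_L - 3(q_X + q_U) = 0.
Summing all 3 equations gives 187 − 12Q = 0, hence Q = 187/12.
Back-substituting: q_X = (57 − 187/4)/3 = 41/12, q_U = (58 − 187/4)/3 = 15/4, q_L = (72 − 187/4)/3 = 101/12.
Total output Q = 187/12, so price P = 77 - 3·(187/12) = 121/4.

30.25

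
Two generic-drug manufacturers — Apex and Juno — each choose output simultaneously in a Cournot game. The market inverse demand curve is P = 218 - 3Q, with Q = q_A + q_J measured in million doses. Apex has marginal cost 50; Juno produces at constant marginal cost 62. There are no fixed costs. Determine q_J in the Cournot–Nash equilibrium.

Apex's profit: π_A = (218 - 3Q)q_A - (50q_A). Setting ∂π_A/∂q_A = 0: 168 - 6q_A - 3(q_J) = 0.
Juno's profit: π_J = (218 - 3Q)q_J - (62q_J). Setting ∂π_J/∂q_J = 0: 156 - 6q_J - 3(q_A) = 0.
Rearranging gives the reaction functions q_A = (168 - 3q_J)/6 and q_J = (156 - 3q_A)/6.
Substituting one into the other gives q_A = 20 and q_J = 16.

16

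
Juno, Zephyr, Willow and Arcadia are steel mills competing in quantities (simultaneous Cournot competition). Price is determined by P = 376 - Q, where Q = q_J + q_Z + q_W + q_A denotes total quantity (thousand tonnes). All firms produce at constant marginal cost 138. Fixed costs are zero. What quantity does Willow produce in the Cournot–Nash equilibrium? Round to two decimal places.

A representative firm's profit is π_i = q_i(376 - Q) - 138q_i.
First-order condition (treating rivals' output as given): 238 - 2q_i - Σ_{j≠i} q_j = 0.
With identical firms every q_j equals q_i, so Σ_{j≠i} q_j = 3q_i and 238 = 5q_i, giving q_i = 238/5.

47.60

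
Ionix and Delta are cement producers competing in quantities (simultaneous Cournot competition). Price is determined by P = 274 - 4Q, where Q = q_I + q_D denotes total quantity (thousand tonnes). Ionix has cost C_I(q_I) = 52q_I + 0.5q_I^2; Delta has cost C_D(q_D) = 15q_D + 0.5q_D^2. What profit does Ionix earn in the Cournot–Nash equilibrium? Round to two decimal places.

Ionix's profit: π_I = (274 - 4Q)q_I - (52q_I + (1/2)q_I²). Setting ∂π_I/∂q_I = 0: 222 - 9q_I - 4(q_D) = 0.
Delta's profit: π_D = (274 - 4Q)q_D - (15q_D + (1/2)q_D²). Setting ∂π_D/∂q_D = 0: 259 - 9q_D - 4(q_I) = 0.
Rearranging gives the reaction functions q_I = (222 - 4q_D)/9 and q_D = (259 - 4q_I)/9.
Solving the pair: q_I = 74/5, q_D = 111/5.
Price P = 274 - 4·37 = 126.
Ionix's profit: 126·(74/5) - 52·(74/5) - (1/2)(74/5)² = 985.6800.

985.68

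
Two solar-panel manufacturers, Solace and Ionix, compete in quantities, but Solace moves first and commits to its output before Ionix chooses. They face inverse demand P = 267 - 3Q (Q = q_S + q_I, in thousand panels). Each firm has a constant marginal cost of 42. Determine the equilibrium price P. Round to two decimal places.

The follower Ionix best-responds to any q_S: π_I = (267 - 3Q)q_I - 42q_I.
Follower FOC: 225 - 3q_S - 6q_I = 0, so q_I(q_S) = (225 - 3q_S)/6.
The leader anticipates this reaction. Substituting into P = 267 - 3Q gives P = 309/2 - (3/2)q_S, so π_S = (309/2 - (3/2)q_S)q_S - 42q_S.
Leader FOC: 225/2 - 3q_S = 0, so q_S = 75/2.
Then q_I = (225 - 3·(75/2))/6 = 75/4.
Total output Q = 225/4, so price P = 267 - 3·(225/4) = 393/4.

98.25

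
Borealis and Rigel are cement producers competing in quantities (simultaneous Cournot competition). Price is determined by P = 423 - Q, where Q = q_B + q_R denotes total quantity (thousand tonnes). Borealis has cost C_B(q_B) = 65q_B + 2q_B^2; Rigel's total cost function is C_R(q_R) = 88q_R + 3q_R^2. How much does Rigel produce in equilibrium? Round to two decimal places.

Borealis's profit: π_B = (423 - Q)q_B - (65q_B + 2q_B²). Setting ∂π_B/∂q_B = 0: 358 - 6q_B - (q_R) = 0.
Rigel's profit: π_R = (423 - Q)q_R - (88q_R + 3q_R²). Setting ∂π_R/∂q_R = 0: 335 - 8q_R - (q_B) = 0.
Rearranging gives the reaction functions q_B = (358 - q_R)/6 and q_R = (335 - q_B)/8.
Solving the pair: q_B = 53.8085, q_R = 1652/47.

35.15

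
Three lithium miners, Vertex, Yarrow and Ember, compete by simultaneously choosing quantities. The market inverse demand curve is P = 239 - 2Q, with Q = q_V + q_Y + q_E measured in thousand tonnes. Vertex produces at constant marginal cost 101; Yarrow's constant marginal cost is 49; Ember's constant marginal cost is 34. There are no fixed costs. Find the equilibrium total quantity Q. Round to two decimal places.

66.63

Vertex's profit: π_V = (239 - 2Q)q_V - (101q_V). Setting ∂π_V/∂q_V = 0: 138 - 4q_V - 2(q_Y + q_E) = 0.
Yarrow's profit: π_Y = (239 - 2Q)q_Y - (49q_Y). Setting ∂π_Y/∂q_Y = 0: 190 - 4q_Y - 2(q_V + q_E) = 0.
Ember's profit: π_E = (239 - 2Q)q_E - (34q_E). Setting ∂π_E/∂q_E = 0: 205 - 4q_E - 2(q_V + q_Y) = 0.
Adding the 3 first-order conditions: 533 − 8Q = 0, so Q = 533/8.
Back-substituting: q_V = (138 − 533/4)/2 = 19/8, q_Y = (190 − 533/4)/2 = 227/8, q_E = (205 − 533/4)/2 = 287/8.
Total output Q = 19/8 + 227/8 + 287/8 = 533/8.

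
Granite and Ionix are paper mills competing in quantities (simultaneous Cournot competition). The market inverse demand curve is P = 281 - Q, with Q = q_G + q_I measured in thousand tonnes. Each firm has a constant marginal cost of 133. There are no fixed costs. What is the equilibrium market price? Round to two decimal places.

Each firm earns π_i = (281 - Q)q_i - 133q_i.
First-order condition (treating rivals' output as given): 148 - 2q_i - q_j = 0.
By symmetry each firm produces the same amount; substituting q_j = q_i yields q_i = 148/3.
Total output Q = 296/3, so price P = 281 - 296/3 = 547/3.

182.33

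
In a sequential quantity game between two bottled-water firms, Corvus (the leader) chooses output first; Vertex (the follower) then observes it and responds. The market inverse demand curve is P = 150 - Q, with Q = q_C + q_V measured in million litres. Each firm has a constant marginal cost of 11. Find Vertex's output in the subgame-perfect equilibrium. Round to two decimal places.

Solve by backward induction. Given q_C, the follower Vertex maximises π_V = (150 - q_C - q_V)q_V - 11q_V.
Follower FOC: 139 - q_C - 2q_V = 0, so q_V(q_C) = (139 - q_C)/2.
Corvus substitutes q_V(q_C) into its own profit: π_C = q_C(150 - q_C - (139 - q_C)/2) - 11q_C = (161/2 - (1/2)q_C)q_C - 11q_C.
The leader's first-order condition 139/2 - q_C = 0 yields q_C = 139/2.
Then q_V = (139 - 139/2)/2 = 139/4.

34.75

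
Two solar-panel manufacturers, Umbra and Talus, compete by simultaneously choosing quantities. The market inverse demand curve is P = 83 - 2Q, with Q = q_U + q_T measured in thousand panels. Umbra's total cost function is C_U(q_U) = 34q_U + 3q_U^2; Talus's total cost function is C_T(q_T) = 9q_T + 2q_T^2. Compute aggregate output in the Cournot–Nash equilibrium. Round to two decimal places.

11.66

Umbra's profit: π_U = (83 - 2Q)q_U - (34q_U + 3q_U²). Setting ∂π_U/∂q_U = 0: 49 - 10q_U - 2(q_T) = 0.
Talus's profit: π_T = (83 - 2Q)q_T - (9q_T + 2q_T²). Setting ∂π_T/∂q_T = 0: 74 - 8q_T - 2(q_U) = 0.
Best responses: q_U = (49 - 2q_T)/10, q_T = (74 - 2q_U)/8.
Solving the pair: q_U = 61/19, q_T = 321/38.
Total output Q = 61/19 + 321/38 = 443/38.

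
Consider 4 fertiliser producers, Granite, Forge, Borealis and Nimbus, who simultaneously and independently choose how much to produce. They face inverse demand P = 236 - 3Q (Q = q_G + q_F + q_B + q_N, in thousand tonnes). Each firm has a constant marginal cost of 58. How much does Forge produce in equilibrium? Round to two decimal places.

11.87

Each firm earns π_i = (236 - 3Q)q_i - 58q_i.
Setting ∂π_i/∂q_i = 0 with rivals' quantities fixed: 178 - 6q_i - 3·Σ_{j≠i} q_j = 0.
By symmetry each firm produces the same amount; substituting Σ_{j≠i} q_j = 3q_i yields q_i = 178/15.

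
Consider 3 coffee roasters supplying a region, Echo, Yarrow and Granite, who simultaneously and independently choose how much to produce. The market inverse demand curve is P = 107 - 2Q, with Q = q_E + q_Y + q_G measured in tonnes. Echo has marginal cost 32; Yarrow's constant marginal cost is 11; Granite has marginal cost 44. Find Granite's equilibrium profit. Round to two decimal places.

10.13

Echo's profit: π_E = (107 - 2Q)q_E - (32q_E). Setting ∂π_E/∂q_E = 0: 75 - 4q_E - 2(q_Y + q_G) = 0.
Yarrow's profit: π_Y = (107 - 2Q)q_Y - (11q_Y). Setting ∂π_Y/∂q_Y = 0: 96 - 4q_Y - 2(q_E + q_G) = 0.
Granite's first-order condition: 63 - 4q_G - 2(q_E + q_Y) = 0.
Summing all 3 equations gives 234 − 8Q = 0, hence Q = 117/4.
Back-substituting: q_E = (75 − 117/2)/2 = 33/4, q_Y = (96 − 117/2)/2 = 75/4, q_G = (63 − 117/2)/2 = 9/4.
Price P = 107 - 2·(117/4) = 97/2.
Granite's profit: (97/2 - 44)·(9/4) = 81/8.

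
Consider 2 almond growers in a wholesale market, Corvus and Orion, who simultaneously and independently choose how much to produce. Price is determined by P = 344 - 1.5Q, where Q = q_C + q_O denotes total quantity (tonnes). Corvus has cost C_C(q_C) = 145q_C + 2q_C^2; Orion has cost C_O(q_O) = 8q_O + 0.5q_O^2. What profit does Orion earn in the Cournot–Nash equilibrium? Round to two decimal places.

12719.35

Corvus's profit: π_C = (344 - 1.5Q)q_C - (145q_C + 2q_C²). Setting ∂π_C/∂q_C = 0: 199 - 7q_C - (3/2)(q_O) = 0.
Orion's profit: π_O = (344 - 1.5Q)q_O - (8q_O + (1/2)q_O²). Setting ∂π_O/∂q_O = 0: 336 - 4q_O - (3/2)(q_C) = 0.
So q_C = (199 - (3/2)q_O)/7 and q_O = (336 - (3/2)q_C)/4.
Solving the pair: q_C = 1168/103, q_O = 79.7476.
Price P = 344 - (3/2)·91.0874 = 207.3689.
Orion's profit: 207.3689·79.7476 - 8·79.7476 - (1/2)·79.7476² = 12719.3507.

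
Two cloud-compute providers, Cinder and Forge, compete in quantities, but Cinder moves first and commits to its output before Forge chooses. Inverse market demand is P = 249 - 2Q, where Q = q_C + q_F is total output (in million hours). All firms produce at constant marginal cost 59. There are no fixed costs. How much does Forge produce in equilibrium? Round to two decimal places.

23.75

The follower Forge best-responds to any q_C: π_F = (249 - 2Q)q_F - 59q_F.
∂π_F/∂q_F = 190 - 2q_C - 4q_F = 0 gives the reaction function q_F = (190 - 2q_C)/4.
The leader anticipates this reaction. Substituting into P = 249 - 2Q gives P = 154 - q_C, so π_C = (154 - q_C)q_C - 59q_C.
Maximising: ∂π_C/∂q_C = 95 - 2q_C = 0, giving q_C = 95/2.
Then q_F = (190 - 2·(95/2))/4 = 95/4.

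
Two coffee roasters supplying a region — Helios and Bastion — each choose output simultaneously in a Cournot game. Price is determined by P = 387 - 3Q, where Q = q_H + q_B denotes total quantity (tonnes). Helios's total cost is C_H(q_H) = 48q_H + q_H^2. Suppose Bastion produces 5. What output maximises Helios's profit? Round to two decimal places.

40.50

With the rival's output fixed at 5, Helios's profit is π_H = (387 - 3·5 - 3q_H)q_H - (48q_H + q_H²) = (372 - 3q_H)q_H - (48q_H + q_H²).
∂π_H/∂q_H = 324 - 8q_H = 0, so q_H = 81/2.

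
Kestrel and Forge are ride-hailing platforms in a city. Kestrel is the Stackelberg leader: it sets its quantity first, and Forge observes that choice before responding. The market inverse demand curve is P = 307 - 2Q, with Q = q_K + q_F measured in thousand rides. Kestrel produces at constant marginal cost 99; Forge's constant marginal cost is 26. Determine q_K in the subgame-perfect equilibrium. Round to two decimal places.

33.75

The follower Forge best-responds to any q_K: π_F = (307 - 2Q)q_F - 26q_F.
Setting the follower's marginal profit to zero, 281 - 2q_K - 4q_F = 0, i.e. q_F = (281 - 2q_K)/4.
Kestrel substitutes q_F(q_K) into its own profit: π_K = q_K(307 - 2q_K - (281 - 2q_K)/2) - 99q_K = (333/2 - q_K)q_K - 99q_K.
The leader's first-order condition 135/2 - 2q_K = 0 yields q_K = 135/4.
Then q_F = (281 - 2·(135/4))/4 = 427/8.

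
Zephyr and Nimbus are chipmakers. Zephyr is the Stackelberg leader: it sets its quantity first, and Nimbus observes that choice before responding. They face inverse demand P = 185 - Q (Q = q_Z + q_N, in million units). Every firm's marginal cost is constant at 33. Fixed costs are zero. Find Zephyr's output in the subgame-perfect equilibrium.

The follower Nimbus best-responds to any q_Z: π_N = (185 - Q)q_N - 33q_N.
Follower FOC: 152 - q_Z - 2q_N = 0, so q_N(q_Z) = (152 - q_Z)/2.
Zephyr substitutes q_N(q_Z) into its own profit: π_Z = q_Z(185 - q_Z - (152 - q_Z)/2) - 33q_Z = (109 - (1/2)q_Z)q_Z - 33q_Z.
The leader's first-order condition 76 - q_Z = 0 yields q_Z = 76.
Then q_N = (152 - 76)/2 = 38.

76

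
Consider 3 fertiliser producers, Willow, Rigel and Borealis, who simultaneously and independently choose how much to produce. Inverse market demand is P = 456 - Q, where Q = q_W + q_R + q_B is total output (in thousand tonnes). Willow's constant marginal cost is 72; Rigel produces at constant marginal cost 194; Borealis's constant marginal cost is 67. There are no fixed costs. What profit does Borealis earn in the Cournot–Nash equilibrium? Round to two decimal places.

16965.06

Willow's profit: π_W = (456 - Q)q_W - (72q_W). Setting ∂π_W/∂q_W = 0: 384 - 2q_W - (q_R + q_B) = 0.
Rigel's profit: π_R = (456 - Q)q_R - (194q_R). Setting ∂π_R/∂q_R = 0: 262 - 2q_R - (q_W + q_B) = 0.
Borealis's first-order condition: 389 - 2q_B - (q_W + q_R) = 0.
Adding the 3 first-order conditions: 1035 − 4Q = 0, so Q = 1035/4.
Back-substituting: q_W = (384 − 1035/4) = 501/4, q_R = (262 − 1035/4) = 13/4, q_B = (389 − 1035/4) = 521/4.
Price P = 456 - 1035/4 = 789/4.
Borealis's profit: (789/4 - 67)·(521/4) = 16965.0625.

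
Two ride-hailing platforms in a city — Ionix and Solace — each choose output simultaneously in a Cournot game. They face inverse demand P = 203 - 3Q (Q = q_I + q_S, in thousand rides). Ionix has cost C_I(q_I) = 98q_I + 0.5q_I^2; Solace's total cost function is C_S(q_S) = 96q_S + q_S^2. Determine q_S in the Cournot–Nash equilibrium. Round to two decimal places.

9.23

Ionix's profit: π_I = (203 - 3Q)q_I - (98q_I + (1/2)q_I²). Setting ∂π_I/∂q_I = 0: 105 - 7q_I - 3(q_S) = 0.
Solace's profit: π_S = (203 - 3Q)q_S - (96q_S + q_S²). Setting ∂π_S/∂q_S = 0: 107 - 8q_S - 3(q_I) = 0.
Best responses: q_I = (105 - 3q_S)/7, q_S = (107 - 3q_I)/8.
Substituting one into the other gives q_I = 519/47 and q_S = 434/47.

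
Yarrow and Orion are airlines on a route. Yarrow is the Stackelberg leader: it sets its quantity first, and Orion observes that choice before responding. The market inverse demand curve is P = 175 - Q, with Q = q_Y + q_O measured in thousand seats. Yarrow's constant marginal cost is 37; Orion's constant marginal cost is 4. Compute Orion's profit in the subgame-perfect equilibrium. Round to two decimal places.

3510.56

Solve by backward induction. Given q_Y, the follower Orion maximises π_O = (175 - q_Y - q_O)q_O - 4q_O.
Setting the follower's marginal profit to zero, 171 - q_Y - 2q_O = 0, i.e. q_O = (171 - q_Y)/2.
The leader anticipates this reaction. Substituting into P = 175 - Q gives P = 179/2 - (1/2)q_Y, so π_Y = (179/2 - (1/2)q_Y)q_Y - 37q_Y.
Maximising: ∂π_Y/∂q_Y = 105/2 - q_Y = 0, giving q_Y = 105/2.
Then q_O = (171 - 105/2)/2 = 237/4.
Price P = 175 - 447/4 = 253/4.
Orion's profit: (253/4 - 4)·(237/4) = 3510.5625.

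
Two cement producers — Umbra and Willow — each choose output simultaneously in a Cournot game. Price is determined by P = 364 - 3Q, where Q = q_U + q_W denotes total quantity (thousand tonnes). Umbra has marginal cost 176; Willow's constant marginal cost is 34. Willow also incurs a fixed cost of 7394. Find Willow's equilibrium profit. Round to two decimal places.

857.26

Umbra's profit: π_U = (364 - 3Q)q_U - (176q_U). Setting ∂π_U/∂q_U = 0: 188 - 6q_U - 3(q_W) = 0.
Willow's profit: π_W = (364 - 3Q)q_W - (34q_W). Setting ∂π_W/∂q_W = 0: 330 - 6q_W - 3(q_U) = 0.
So q_U = (188 - 3q_W)/6 and q_W = (330 - 3q_U)/6.
Substituting one into the other gives q_U = 46/9 and q_W = 472/9.
Price P = 364 - 3·(518/9) = 574/3.
Willow's profit: (574/3 - 34)·(472/9) - 7394 = 857.2593.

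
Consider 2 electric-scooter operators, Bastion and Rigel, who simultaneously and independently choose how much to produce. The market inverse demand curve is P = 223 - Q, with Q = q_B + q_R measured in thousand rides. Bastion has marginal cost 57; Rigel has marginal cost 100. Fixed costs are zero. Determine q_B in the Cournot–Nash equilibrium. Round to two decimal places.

69.67

Bastion's profit: π_B = (223 - Q)q_B - (57q_B). Setting ∂π_B/∂q_B = 0: 166 - 2q_B - (q_R) = 0.
Rigel's first-order condition: 123 - 2q_R - (q_B) = 0.
Rearranging gives the reaction functions q_B = (166 - q_R)/2 and q_R = (123 - q_B)/2.
Substituting one into the other gives q_B = 209/3 and q_R = 80/3.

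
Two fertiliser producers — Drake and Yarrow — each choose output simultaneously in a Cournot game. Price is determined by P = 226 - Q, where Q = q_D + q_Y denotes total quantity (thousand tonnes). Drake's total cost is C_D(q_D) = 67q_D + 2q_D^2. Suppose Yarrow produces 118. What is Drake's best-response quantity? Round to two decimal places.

6.83

With the rival's output fixed at 118, Drake's profit is π_D = (226 - 118 - q_D)q_D - (67q_D + 2q_D²) = (108 - q_D)q_D - (67q_D + 2q_D²).
∂π_D/∂q_D = 41 - 6q_D = 0, so q_D = 41/6.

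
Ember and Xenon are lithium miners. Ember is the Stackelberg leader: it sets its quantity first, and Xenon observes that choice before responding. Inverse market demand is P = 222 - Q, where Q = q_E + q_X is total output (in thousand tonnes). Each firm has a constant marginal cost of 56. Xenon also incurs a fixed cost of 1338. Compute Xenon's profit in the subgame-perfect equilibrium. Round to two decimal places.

384.25

Solve by backward induction. Given q_E, the follower Xenon maximises π_X = (222 - q_E - q_X)q_X - 56q_X.
Follower FOC: 166 - q_E - 2q_X = 0, so q_X(q_E) = (166 - q_E)/2.
Ember substitutes q_X(q_E) into its own profit: π_E = q_E(222 - q_E - (166 - q_E)/2) - 56q_E = (139 - (1/2)q_E)q_E - 56q_E.
Leader FOC: 83 - q_E = 0, so q_E = 83.
Then q_X = (166 - 83)/2 = 83/2.
Price P = 222 - 249/2 = 195/2.
Xenon's profit: (195/2 - 56)·(83/2) - 1338 = 1537/4.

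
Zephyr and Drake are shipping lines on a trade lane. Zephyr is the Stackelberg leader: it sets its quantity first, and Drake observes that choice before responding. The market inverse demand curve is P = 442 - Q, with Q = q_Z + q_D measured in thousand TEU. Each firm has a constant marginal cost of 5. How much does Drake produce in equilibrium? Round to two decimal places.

Solve by backward induction. Given q_Z, the follower Drake maximises π_D = (442 - q_Z - q_D)q_D - 5q_D.
∂π_D/∂q_D = 437 - q_Z - 2q_D = 0 gives the reaction function q_D = (437 - q_Z)/2.
The leader anticipates this reaction. Substituting into P = 442 - Q gives P = 447/2 - (1/2)q_Z, so π_Z = (447/2 - (1/2)q_Z)q_Z - 5q_Z.
The leader's first-order condition 437/2 - q_Z = 0 yields q_Z = 437/2.
Then q_D = (437 - 437/2)/2 = 437/4.

109.25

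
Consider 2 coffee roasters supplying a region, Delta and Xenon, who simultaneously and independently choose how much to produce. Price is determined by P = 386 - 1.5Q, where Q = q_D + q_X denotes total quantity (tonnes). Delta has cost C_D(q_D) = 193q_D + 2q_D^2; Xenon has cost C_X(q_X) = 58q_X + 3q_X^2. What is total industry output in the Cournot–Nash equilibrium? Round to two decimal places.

Delta's profit: π_D = (386 - 1.5Q)q_D - (193q_D + 2q_D²). Setting ∂π_D/∂q_D = 0: 193 - 7q_D - (3/2)(q_X) = 0.
Xenon's first-order condition: 328 - 9q_X - (3/2)(q_D) = 0.
Best responses: q_D = (193 - (3/2)q_X)/7, q_X = (328 - (3/2)q_D)/9.
Solving the pair: q_D = 1660/81, q_X = 33.0288.
Total output Q = 1660/81 + 33.0288 = 53.5226.

53.52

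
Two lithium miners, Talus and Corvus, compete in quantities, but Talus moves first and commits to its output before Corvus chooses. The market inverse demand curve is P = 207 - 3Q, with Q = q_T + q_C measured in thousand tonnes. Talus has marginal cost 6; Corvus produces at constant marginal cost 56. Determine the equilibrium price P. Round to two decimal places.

Solve by backward induction. Given q_T, the follower Corvus maximises π_C = (207 - 3q_T - 3q_C)q_C - 56q_C.
Setting the follower's marginal profit to zero, 151 - 3q_T - 6q_C = 0, i.e. q_C = (151 - 3q_T)/6.
Talus substitutes q_C(q_T) into its own profit: π_T = q_T(207 - 3q_T - (151 - 3q_T)/2) - 6q_T = (263/2 - (3/2)q_T)q_T - 6q_T.
Leader FOC: 251/2 - 3q_T = 0, so q_T = 251/6.
Then q_C = (151 - 3·(251/6))/6 = 17/4.
Total output Q = 553/12, so price P = 207 - 3·(553/12) = 275/4.

68.75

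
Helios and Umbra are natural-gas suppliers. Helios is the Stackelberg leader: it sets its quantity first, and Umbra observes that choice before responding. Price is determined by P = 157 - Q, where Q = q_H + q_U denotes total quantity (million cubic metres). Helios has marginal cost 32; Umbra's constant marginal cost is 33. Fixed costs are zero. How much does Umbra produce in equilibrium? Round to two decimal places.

Solve by backward induction. Given q_H, the follower Umbra maximises π_U = (157 - q_H - q_U)q_U - 33q_U.
Follower FOC: 124 - q_H - 2q_U = 0, so q_U(q_H) = (124 - q_H)/2.
Helios substitutes q_U(q_H) into its own profit: π_H = q_H(157 - q_H - (124 - q_H)/2) - 32q_H = (95 - (1/2)q_H)q_H - 32q_H.
Maximising: ∂π_H/∂q_H = 63 - q_H = 0, giving q_H = 63.
Then q_U = (124 - 63)/2 = 61/2.

30.50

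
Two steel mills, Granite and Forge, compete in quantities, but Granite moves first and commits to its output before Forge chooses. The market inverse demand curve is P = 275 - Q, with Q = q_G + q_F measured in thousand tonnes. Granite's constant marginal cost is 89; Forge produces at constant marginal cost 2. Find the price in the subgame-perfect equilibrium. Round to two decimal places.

The follower Forge best-responds to any q_G: π_F = (275 - Q)q_F - 2q_F.
∂π_F/∂q_F = 273 - q_G - 2q_F = 0 gives the reaction function q_F = (273 - q_G)/2.
The leader anticipates this reaction. Substituting into P = 275 - Q gives P = 277/2 - (1/2)q_G, so π_G = (277/2 - (1/2)q_G)q_G - 89q_G.
The leader's first-order condition 99/2 - q_G = 0 yields q_G = 99/2.
Then q_F = (273 - 99/2)/2 = 447/4.
Total output Q = 645/4, so price P = 275 - 645/4 = 455/4.

113.75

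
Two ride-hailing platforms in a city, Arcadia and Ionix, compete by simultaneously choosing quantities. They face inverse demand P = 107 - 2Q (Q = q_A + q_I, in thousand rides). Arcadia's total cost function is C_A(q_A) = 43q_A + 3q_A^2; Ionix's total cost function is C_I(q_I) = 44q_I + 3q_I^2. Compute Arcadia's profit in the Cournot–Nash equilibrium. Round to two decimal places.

Arcadia's profit: π_A = (107 - 2Q)q_A - (43q_A + 3q_A²). Setting ∂π_A/∂q_A = 0: 64 - 10q_A - 2(q_I) = 0.
Ionix's profit: π_I = (107 - 2Q)q_I - (44q_I + 3q_I²). Setting ∂π_I/∂q_I = 0: 63 - 10q_I - 2(q_A) = 0.
Best responses: q_A = (64 - 2q_I)/10, q_I = (63 - 2q_A)/10.
Substituting one into the other gives q_A = 257/48 and q_I = 251/48.
Price P = 107 - 2·(127/12) = 515/6.
Arcadia's profit: (515/6)·(257/48) - 43·(257/48) - 3(257/48)² = 143.3355.

143.34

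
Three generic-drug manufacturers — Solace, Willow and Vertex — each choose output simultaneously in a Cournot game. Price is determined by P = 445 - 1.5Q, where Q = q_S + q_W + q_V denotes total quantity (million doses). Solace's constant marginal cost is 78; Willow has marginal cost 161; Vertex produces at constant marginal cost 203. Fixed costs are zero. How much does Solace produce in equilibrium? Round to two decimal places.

95.83

Solace's profit: π_S = (445 - 1.5Q)q_S - (78q_S). Setting ∂π_S/∂q_S = 0: 367 - 3q_S - (3/2)(q_W + q_V) = 0.
Willow's profit: π_W = (445 - 1.5Q)q_W - (161q_W). Setting ∂π_W/∂q_W = 0: 284 - 3q_W - (3/2)(q_S + q_V) = 0.
Vertex's profit: π_V = (445 - 1.5Q)q_V - (203q_V). Setting ∂π_V/∂q_V = 0: 242 - 3q_V - (3/2)(q_S + q_W) = 0.
Adding the 3 conditions: 893 − 3Q − 3Q = 0, i.e. Q = 893/6.
Back-substituting: q_S = (367 − 893/4)/(3/2) = 575/6, q_W = (284 − 893/4)/(3/2) = 81/2, q_V = (242 − 893/4)/(3/2) = 25/2.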